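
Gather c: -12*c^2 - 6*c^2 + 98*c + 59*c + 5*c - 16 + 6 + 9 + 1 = -18*c^2 + 162*c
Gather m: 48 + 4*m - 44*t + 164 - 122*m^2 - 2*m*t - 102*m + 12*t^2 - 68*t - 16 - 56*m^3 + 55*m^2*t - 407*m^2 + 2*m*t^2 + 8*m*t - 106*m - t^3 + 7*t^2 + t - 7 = -56*m^3 + m^2*(55*t - 529) + m*(2*t^2 + 6*t - 204) - t^3 + 19*t^2 - 111*t + 189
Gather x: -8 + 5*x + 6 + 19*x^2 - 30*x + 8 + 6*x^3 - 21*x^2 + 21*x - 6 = 6*x^3 - 2*x^2 - 4*x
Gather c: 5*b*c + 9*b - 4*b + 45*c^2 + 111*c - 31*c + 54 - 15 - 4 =5*b + 45*c^2 + c*(5*b + 80) + 35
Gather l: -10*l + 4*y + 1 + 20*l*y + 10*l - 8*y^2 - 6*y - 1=20*l*y - 8*y^2 - 2*y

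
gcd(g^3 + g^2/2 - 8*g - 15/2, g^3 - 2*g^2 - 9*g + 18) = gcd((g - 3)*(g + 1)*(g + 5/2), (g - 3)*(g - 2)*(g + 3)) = g - 3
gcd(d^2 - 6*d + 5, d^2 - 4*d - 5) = d - 5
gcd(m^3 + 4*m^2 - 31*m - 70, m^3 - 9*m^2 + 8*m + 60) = m^2 - 3*m - 10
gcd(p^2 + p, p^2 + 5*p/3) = p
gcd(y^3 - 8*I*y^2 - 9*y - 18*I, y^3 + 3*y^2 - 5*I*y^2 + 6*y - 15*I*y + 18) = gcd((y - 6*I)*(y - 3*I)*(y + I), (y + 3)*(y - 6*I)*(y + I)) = y^2 - 5*I*y + 6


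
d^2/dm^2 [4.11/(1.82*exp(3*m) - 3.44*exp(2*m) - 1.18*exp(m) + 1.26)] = ((-67.3218*exp(2*m) + 56.5536*exp(m) + 4.8498)*(1.82*exp(3*m) - 3.44*exp(2*m) - 1.18*exp(m) + 1.26) + 4.11*(-10.92*exp(2*m) + 13.76*exp(m) + 2.36)*(-5.46*exp(2*m) + 6.88*exp(m) + 1.18)*exp(m))*exp(m)/(1.82*exp(3*m) - 3.44*exp(2*m) - 1.18*exp(m) + 1.26)^3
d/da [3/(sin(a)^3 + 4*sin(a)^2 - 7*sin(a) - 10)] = 3*(-3*sin(a)^2 - 8*sin(a) + 7)*cos(a)/(sin(a)^3 + 4*sin(a)^2 - 7*sin(a) - 10)^2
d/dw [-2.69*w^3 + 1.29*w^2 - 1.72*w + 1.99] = -8.07*w^2 + 2.58*w - 1.72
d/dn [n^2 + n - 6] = 2*n + 1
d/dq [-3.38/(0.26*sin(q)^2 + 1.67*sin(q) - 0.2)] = (1.7576*sin(q) + 5.6446)*cos(q)/(0.26*sin(q)^2 + 1.67*sin(q) - 0.2)^2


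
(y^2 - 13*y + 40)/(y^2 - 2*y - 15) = (y - 8)/(y + 3)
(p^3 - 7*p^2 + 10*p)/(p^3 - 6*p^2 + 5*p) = (p - 2)/(p - 1)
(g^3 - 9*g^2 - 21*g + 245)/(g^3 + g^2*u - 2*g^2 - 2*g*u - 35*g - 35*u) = (g - 7)/(g + u)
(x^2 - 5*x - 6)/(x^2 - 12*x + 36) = (x + 1)/(x - 6)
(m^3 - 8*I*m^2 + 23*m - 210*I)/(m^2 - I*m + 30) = m - 7*I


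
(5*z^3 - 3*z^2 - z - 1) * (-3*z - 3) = -15*z^4 - 6*z^3 + 12*z^2 + 6*z + 3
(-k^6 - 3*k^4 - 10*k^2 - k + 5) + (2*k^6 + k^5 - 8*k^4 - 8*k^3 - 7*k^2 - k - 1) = k^6 + k^5 - 11*k^4 - 8*k^3 - 17*k^2 - 2*k + 4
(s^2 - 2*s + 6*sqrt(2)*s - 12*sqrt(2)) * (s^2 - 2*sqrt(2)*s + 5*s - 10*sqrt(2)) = s^4 + 3*s^3 + 4*sqrt(2)*s^3 - 34*s^2 + 12*sqrt(2)*s^2 - 72*s - 40*sqrt(2)*s + 240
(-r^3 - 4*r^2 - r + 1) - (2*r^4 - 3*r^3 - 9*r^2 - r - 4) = -2*r^4 + 2*r^3 + 5*r^2 + 5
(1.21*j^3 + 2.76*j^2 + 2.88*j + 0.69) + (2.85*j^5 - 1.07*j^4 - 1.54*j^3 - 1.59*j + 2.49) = 2.85*j^5 - 1.07*j^4 - 0.33*j^3 + 2.76*j^2 + 1.29*j + 3.18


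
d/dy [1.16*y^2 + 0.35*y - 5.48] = 2.32*y + 0.35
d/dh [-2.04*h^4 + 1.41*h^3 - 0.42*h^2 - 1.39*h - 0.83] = -8.16*h^3 + 4.23*h^2 - 0.84*h - 1.39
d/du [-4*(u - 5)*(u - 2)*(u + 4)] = -12*u^2 + 24*u + 72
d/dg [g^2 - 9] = 2*g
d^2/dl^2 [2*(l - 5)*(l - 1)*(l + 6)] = 12*l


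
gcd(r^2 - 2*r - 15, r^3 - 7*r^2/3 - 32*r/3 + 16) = r + 3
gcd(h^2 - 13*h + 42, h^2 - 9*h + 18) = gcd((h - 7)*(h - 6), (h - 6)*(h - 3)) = h - 6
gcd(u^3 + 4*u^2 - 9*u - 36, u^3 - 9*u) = u^2 - 9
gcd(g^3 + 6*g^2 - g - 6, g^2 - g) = g - 1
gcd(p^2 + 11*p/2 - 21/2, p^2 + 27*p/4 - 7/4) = p + 7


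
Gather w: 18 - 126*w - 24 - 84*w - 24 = -210*w - 30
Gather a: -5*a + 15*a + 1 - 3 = 10*a - 2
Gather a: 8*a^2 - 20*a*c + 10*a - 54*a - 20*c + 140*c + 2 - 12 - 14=8*a^2 + a*(-20*c - 44) + 120*c - 24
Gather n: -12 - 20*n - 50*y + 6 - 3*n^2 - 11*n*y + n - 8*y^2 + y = -3*n^2 + n*(-11*y - 19) - 8*y^2 - 49*y - 6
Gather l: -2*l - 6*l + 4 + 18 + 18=40 - 8*l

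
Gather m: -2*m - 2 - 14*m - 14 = -16*m - 16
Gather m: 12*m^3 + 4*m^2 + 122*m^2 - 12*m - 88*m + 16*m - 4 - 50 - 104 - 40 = 12*m^3 + 126*m^2 - 84*m - 198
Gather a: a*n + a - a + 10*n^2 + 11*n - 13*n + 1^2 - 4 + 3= a*n + 10*n^2 - 2*n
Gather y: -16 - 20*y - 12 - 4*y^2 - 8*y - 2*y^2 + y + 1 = -6*y^2 - 27*y - 27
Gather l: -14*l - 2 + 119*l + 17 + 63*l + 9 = 168*l + 24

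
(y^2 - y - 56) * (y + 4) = y^3 + 3*y^2 - 60*y - 224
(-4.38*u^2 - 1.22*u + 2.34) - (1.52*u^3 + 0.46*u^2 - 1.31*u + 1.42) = -1.52*u^3 - 4.84*u^2 + 0.0900000000000001*u + 0.92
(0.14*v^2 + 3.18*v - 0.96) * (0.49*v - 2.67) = 0.0686*v^3 + 1.1844*v^2 - 8.961*v + 2.5632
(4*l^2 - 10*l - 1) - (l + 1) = 4*l^2 - 11*l - 2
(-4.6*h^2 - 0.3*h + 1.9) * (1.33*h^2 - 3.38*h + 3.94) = -6.118*h^4 + 15.149*h^3 - 14.583*h^2 - 7.604*h + 7.486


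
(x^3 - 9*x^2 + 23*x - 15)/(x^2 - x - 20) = (x^2 - 4*x + 3)/(x + 4)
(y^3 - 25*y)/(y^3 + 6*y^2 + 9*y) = (y^2 - 25)/(y^2 + 6*y + 9)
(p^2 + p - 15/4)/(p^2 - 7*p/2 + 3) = (p + 5/2)/(p - 2)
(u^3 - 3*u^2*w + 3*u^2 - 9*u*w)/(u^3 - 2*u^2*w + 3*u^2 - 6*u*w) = (u - 3*w)/(u - 2*w)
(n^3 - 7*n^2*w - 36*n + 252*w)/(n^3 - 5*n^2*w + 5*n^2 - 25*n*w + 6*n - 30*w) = (n^3 - 7*n^2*w - 36*n + 252*w)/(n^3 - 5*n^2*w + 5*n^2 - 25*n*w + 6*n - 30*w)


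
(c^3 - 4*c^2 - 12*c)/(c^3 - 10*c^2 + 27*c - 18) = c*(c + 2)/(c^2 - 4*c + 3)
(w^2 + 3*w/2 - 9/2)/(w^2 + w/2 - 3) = (w + 3)/(w + 2)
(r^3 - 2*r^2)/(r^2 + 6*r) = r*(r - 2)/(r + 6)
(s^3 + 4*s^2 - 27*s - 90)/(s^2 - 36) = (s^2 - 2*s - 15)/(s - 6)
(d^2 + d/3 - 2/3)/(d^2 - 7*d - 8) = (d - 2/3)/(d - 8)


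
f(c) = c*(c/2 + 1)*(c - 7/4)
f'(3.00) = 12.50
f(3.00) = 9.38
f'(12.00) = 217.25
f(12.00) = 861.00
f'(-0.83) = -0.92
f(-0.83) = 1.25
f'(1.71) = 3.06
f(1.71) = -0.13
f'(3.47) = 17.18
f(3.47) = 16.32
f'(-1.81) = 2.71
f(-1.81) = 0.61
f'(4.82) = 34.30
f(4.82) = 50.46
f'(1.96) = 4.50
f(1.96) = 0.81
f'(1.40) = 1.54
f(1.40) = -0.83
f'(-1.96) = 3.52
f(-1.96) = 0.15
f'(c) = c*(c/2 + 1) + c*(c - 7/4)/2 + (c/2 + 1)*(c - 7/4)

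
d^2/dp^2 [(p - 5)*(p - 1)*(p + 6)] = 6*p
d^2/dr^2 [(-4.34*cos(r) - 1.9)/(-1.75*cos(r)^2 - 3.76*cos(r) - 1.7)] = (0.0993690884967694*(1 - cos(r)^2)^2 - 0.25003585579544*cos(r)^5 + 1.25185825575739*cos(r)^3 + 1.29740677944675*cos(r)^2 - 0.053704682488465*cos(r) - 0.345142694778614)/(0.465425531914894*cos(r)^2 + 1.0*cos(r) + 0.452127659574468)^3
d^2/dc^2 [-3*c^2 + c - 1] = -6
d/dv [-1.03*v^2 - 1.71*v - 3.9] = -2.06*v - 1.71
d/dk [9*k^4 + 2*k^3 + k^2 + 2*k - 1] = 36*k^3 + 6*k^2 + 2*k + 2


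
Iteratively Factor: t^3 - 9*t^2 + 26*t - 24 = (t - 3)*(t^2 - 6*t + 8) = (t - 3)*(t - 2)*(t - 4)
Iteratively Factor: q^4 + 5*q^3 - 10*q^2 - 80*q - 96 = (q + 4)*(q^3 + q^2 - 14*q - 24) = (q + 3)*(q + 4)*(q^2 - 2*q - 8) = (q - 4)*(q + 3)*(q + 4)*(q + 2)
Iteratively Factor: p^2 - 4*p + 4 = (p - 2)*(p - 2)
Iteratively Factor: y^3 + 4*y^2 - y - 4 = (y - 1)*(y^2 + 5*y + 4) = (y - 1)*(y + 1)*(y + 4)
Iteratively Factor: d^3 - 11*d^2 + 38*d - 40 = (d - 4)*(d^2 - 7*d + 10) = (d - 5)*(d - 4)*(d - 2)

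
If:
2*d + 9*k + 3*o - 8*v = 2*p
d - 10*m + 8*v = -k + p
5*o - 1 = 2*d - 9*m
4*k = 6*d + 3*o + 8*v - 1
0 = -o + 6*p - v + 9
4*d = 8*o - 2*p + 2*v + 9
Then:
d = 77393/243374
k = 119876/121687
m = 131180/121687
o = -196308/121687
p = -390583/243374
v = 119742/121687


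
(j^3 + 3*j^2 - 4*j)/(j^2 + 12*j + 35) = j*(j^2 + 3*j - 4)/(j^2 + 12*j + 35)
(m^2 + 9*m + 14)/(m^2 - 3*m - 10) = (m + 7)/(m - 5)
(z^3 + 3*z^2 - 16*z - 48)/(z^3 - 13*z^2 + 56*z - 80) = (z^2 + 7*z + 12)/(z^2 - 9*z + 20)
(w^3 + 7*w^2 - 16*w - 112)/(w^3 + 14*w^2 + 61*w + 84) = (w - 4)/(w + 3)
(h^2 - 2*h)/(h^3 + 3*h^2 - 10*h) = 1/(h + 5)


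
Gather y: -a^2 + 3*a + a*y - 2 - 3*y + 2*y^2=-a^2 + 3*a + 2*y^2 + y*(a - 3) - 2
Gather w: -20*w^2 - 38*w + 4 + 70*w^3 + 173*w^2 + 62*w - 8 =70*w^3 + 153*w^2 + 24*w - 4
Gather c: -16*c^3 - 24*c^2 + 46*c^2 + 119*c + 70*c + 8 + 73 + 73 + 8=-16*c^3 + 22*c^2 + 189*c + 162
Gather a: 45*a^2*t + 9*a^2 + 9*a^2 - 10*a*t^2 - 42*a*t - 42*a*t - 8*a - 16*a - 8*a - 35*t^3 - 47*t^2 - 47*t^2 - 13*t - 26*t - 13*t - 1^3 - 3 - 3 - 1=a^2*(45*t + 18) + a*(-10*t^2 - 84*t - 32) - 35*t^3 - 94*t^2 - 52*t - 8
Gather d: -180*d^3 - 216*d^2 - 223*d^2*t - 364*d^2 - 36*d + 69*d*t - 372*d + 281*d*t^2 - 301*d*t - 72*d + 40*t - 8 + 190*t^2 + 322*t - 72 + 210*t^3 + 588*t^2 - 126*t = -180*d^3 + d^2*(-223*t - 580) + d*(281*t^2 - 232*t - 480) + 210*t^3 + 778*t^2 + 236*t - 80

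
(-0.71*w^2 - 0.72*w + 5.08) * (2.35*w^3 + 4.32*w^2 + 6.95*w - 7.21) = -1.6685*w^5 - 4.7592*w^4 + 3.8931*w^3 + 22.0607*w^2 + 40.4972*w - 36.6268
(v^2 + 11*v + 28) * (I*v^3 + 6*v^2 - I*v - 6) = I*v^5 + 6*v^4 + 11*I*v^4 + 66*v^3 + 27*I*v^3 + 162*v^2 - 11*I*v^2 - 66*v - 28*I*v - 168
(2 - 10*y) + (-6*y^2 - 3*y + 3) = -6*y^2 - 13*y + 5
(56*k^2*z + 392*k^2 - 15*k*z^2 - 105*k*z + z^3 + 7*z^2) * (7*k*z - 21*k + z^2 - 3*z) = 392*k^3*z^2 + 1568*k^3*z - 8232*k^3 - 49*k^2*z^3 - 196*k^2*z^2 + 1029*k^2*z - 8*k*z^4 - 32*k*z^3 + 168*k*z^2 + z^5 + 4*z^4 - 21*z^3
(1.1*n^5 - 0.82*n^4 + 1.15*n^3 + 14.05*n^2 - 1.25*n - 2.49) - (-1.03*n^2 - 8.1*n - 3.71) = 1.1*n^5 - 0.82*n^4 + 1.15*n^3 + 15.08*n^2 + 6.85*n + 1.22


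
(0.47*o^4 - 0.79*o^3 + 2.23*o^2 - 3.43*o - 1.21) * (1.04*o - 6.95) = 0.4888*o^5 - 4.0881*o^4 + 7.8097*o^3 - 19.0657*o^2 + 22.5801*o + 8.4095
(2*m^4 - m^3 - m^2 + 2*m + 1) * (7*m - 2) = 14*m^5 - 11*m^4 - 5*m^3 + 16*m^2 + 3*m - 2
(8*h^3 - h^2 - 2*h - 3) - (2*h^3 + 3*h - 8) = 6*h^3 - h^2 - 5*h + 5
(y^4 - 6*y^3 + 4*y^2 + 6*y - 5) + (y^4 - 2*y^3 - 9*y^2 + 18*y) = 2*y^4 - 8*y^3 - 5*y^2 + 24*y - 5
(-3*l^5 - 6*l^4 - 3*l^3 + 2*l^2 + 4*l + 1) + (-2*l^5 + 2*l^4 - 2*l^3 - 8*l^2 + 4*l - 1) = -5*l^5 - 4*l^4 - 5*l^3 - 6*l^2 + 8*l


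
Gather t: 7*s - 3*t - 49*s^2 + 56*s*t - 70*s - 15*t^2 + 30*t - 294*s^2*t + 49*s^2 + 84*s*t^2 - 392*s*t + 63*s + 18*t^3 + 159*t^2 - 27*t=18*t^3 + t^2*(84*s + 144) + t*(-294*s^2 - 336*s)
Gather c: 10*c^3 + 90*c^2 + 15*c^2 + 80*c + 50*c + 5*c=10*c^3 + 105*c^2 + 135*c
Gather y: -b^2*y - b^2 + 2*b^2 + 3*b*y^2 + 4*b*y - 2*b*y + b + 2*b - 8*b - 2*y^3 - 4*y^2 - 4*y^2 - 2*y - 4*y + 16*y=b^2 - 5*b - 2*y^3 + y^2*(3*b - 8) + y*(-b^2 + 2*b + 10)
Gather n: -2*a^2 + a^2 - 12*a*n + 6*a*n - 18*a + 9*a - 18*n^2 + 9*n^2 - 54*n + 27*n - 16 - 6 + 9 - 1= -a^2 - 9*a - 9*n^2 + n*(-6*a - 27) - 14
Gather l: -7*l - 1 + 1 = -7*l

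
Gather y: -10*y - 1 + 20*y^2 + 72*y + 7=20*y^2 + 62*y + 6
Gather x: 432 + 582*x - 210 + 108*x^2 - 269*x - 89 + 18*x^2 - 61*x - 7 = 126*x^2 + 252*x + 126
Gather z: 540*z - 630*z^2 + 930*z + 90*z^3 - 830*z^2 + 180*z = 90*z^3 - 1460*z^2 + 1650*z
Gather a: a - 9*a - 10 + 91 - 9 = 72 - 8*a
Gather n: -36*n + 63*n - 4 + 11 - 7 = 27*n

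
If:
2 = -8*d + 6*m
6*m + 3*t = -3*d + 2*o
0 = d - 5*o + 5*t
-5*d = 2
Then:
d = -2/5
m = -1/5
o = 54/25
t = 56/25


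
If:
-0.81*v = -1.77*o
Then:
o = 0.457627118644068*v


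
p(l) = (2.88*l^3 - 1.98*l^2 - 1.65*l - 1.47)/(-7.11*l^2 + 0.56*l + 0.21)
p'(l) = (14.22*l - 0.56)*(2.88*l^3 - 1.98*l^2 - 1.65*l - 1.47)/(-7.11*l^2 + 0.56*l + 0.21)^2 + (8.64*l^2 - 3.96*l - 1.65)/(-7.11*l^2 + 0.56*l + 0.21)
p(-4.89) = 2.19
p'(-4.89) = -0.41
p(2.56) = -0.66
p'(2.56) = -0.47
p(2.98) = -0.85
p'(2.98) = -0.45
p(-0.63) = 0.65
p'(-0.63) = 0.66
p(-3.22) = 1.50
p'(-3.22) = -0.41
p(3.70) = -1.17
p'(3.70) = -0.43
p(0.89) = 0.50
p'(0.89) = -1.57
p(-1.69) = 0.87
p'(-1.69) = -0.40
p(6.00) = -2.14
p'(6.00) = -0.41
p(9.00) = -3.37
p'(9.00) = -0.41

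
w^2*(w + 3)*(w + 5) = w^4 + 8*w^3 + 15*w^2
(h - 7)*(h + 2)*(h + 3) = h^3 - 2*h^2 - 29*h - 42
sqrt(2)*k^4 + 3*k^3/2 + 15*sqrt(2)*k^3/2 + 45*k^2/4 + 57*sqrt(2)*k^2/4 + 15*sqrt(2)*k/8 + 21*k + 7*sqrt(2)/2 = (k + 7/2)*(k + 4)*(k + sqrt(2)/2)*(sqrt(2)*k + 1/2)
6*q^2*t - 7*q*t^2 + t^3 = t*(-6*q + t)*(-q + t)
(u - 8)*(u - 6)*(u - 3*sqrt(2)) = u^3 - 14*u^2 - 3*sqrt(2)*u^2 + 48*u + 42*sqrt(2)*u - 144*sqrt(2)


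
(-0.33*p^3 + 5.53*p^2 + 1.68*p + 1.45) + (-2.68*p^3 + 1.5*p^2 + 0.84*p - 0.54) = -3.01*p^3 + 7.03*p^2 + 2.52*p + 0.91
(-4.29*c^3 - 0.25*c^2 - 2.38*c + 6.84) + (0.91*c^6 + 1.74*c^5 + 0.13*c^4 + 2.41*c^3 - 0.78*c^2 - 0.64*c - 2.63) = 0.91*c^6 + 1.74*c^5 + 0.13*c^4 - 1.88*c^3 - 1.03*c^2 - 3.02*c + 4.21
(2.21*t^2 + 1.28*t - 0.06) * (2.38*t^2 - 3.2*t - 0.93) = 5.2598*t^4 - 4.0256*t^3 - 6.2941*t^2 - 0.9984*t + 0.0558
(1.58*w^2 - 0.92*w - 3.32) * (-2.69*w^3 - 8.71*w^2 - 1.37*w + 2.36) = -4.2502*w^5 - 11.287*w^4 + 14.7794*w^3 + 33.9064*w^2 + 2.3772*w - 7.8352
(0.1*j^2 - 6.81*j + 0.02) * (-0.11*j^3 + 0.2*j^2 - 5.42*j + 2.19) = -0.011*j^5 + 0.7691*j^4 - 1.9062*j^3 + 37.1332*j^2 - 15.0223*j + 0.0438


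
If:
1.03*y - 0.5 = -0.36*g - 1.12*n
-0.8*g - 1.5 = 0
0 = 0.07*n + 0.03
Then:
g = -1.88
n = -0.43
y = 1.61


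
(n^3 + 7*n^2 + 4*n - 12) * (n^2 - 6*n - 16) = n^5 + n^4 - 54*n^3 - 148*n^2 + 8*n + 192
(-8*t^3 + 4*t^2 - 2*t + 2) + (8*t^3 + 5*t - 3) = 4*t^2 + 3*t - 1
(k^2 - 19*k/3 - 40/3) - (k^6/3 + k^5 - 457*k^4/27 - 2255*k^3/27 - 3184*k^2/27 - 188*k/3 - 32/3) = -k^6/3 - k^5 + 457*k^4/27 + 2255*k^3/27 + 3211*k^2/27 + 169*k/3 - 8/3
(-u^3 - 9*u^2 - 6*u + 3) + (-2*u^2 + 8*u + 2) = -u^3 - 11*u^2 + 2*u + 5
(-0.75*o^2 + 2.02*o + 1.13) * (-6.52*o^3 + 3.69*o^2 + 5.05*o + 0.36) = 4.89*o^5 - 15.9379*o^4 - 3.7013*o^3 + 14.1007*o^2 + 6.4337*o + 0.4068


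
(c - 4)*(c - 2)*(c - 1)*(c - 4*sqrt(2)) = c^4 - 7*c^3 - 4*sqrt(2)*c^3 + 14*c^2 + 28*sqrt(2)*c^2 - 56*sqrt(2)*c - 8*c + 32*sqrt(2)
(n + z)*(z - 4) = n*z - 4*n + z^2 - 4*z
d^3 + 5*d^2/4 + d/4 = d*(d + 1/4)*(d + 1)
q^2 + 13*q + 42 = (q + 6)*(q + 7)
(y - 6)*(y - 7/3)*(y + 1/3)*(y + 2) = y^4 - 6*y^3 - 43*y^2/9 + 244*y/9 + 28/3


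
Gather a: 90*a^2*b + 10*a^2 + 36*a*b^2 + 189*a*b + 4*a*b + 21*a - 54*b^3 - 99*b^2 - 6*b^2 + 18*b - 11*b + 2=a^2*(90*b + 10) + a*(36*b^2 + 193*b + 21) - 54*b^3 - 105*b^2 + 7*b + 2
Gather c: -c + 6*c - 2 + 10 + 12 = 5*c + 20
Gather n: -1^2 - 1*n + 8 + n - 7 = 0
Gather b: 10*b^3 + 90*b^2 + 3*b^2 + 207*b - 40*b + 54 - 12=10*b^3 + 93*b^2 + 167*b + 42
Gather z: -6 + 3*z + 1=3*z - 5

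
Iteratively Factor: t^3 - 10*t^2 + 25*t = (t - 5)*(t^2 - 5*t) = (t - 5)^2*(t)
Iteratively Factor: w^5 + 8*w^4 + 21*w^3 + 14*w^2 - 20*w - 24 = (w + 2)*(w^4 + 6*w^3 + 9*w^2 - 4*w - 12) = (w + 2)^2*(w^3 + 4*w^2 + w - 6) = (w - 1)*(w + 2)^2*(w^2 + 5*w + 6) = (w - 1)*(w + 2)^3*(w + 3)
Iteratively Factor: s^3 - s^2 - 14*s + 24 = (s + 4)*(s^2 - 5*s + 6) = (s - 2)*(s + 4)*(s - 3)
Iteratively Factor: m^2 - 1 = (m + 1)*(m - 1)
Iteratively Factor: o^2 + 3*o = (o)*(o + 3)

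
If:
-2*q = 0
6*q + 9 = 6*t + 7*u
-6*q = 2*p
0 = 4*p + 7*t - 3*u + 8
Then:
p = 0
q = 0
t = -29/67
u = 111/67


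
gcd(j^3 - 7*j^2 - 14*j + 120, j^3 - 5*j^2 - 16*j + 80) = j^2 - j - 20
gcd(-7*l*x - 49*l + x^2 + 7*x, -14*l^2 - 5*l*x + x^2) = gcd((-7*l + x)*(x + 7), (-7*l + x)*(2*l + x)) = -7*l + x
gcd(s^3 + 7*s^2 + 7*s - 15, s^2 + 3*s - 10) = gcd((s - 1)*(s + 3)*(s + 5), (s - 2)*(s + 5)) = s + 5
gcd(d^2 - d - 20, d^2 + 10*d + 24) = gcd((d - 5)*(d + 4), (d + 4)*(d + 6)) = d + 4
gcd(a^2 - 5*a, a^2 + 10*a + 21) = 1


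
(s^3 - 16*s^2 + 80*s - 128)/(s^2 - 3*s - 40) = (s^2 - 8*s + 16)/(s + 5)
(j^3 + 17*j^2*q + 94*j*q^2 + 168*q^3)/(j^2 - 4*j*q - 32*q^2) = (-j^2 - 13*j*q - 42*q^2)/(-j + 8*q)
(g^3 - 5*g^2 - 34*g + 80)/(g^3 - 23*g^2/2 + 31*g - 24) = 2*(g + 5)/(2*g - 3)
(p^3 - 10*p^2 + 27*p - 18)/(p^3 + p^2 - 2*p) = (p^2 - 9*p + 18)/(p*(p + 2))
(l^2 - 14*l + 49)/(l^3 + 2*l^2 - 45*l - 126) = (l - 7)/(l^2 + 9*l + 18)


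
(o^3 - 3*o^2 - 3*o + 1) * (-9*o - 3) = -9*o^4 + 24*o^3 + 36*o^2 - 3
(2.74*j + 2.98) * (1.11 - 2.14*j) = -5.8636*j^2 - 3.3358*j + 3.3078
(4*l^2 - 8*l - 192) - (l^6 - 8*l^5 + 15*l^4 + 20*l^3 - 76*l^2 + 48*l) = -l^6 + 8*l^5 - 15*l^4 - 20*l^3 + 80*l^2 - 56*l - 192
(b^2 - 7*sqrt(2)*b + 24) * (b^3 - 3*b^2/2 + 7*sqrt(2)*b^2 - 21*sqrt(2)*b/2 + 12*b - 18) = b^5 - 3*b^4/2 - 62*b^3 + 93*b^2 + 84*sqrt(2)*b^2 - 126*sqrt(2)*b + 288*b - 432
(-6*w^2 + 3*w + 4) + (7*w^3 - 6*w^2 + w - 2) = 7*w^3 - 12*w^2 + 4*w + 2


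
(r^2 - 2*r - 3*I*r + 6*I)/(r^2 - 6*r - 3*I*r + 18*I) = (r - 2)/(r - 6)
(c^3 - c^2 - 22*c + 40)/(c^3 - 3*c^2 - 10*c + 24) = (c + 5)/(c + 3)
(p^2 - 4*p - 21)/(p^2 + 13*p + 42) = (p^2 - 4*p - 21)/(p^2 + 13*p + 42)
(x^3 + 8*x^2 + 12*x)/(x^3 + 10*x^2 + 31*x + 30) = x*(x + 6)/(x^2 + 8*x + 15)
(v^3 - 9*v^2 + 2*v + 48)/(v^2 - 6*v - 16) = v - 3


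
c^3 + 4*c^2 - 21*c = c*(c - 3)*(c + 7)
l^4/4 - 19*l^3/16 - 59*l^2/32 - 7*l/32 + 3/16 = (l/4 + 1/4)*(l - 6)*(l - 1/4)*(l + 1/2)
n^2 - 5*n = n*(n - 5)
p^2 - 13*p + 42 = (p - 7)*(p - 6)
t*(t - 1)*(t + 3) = t^3 + 2*t^2 - 3*t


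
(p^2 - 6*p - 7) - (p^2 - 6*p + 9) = -16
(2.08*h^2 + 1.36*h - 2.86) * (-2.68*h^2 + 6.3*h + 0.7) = -5.5744*h^4 + 9.4592*h^3 + 17.6888*h^2 - 17.066*h - 2.002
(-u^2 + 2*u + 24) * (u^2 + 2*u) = -u^4 + 28*u^2 + 48*u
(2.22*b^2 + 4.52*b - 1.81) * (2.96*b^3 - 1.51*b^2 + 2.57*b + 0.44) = 6.5712*b^5 + 10.027*b^4 - 6.4774*b^3 + 15.3263*b^2 - 2.6629*b - 0.7964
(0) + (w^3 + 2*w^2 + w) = w^3 + 2*w^2 + w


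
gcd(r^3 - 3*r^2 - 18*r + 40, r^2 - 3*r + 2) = r - 2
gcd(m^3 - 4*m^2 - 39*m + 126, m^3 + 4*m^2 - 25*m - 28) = 1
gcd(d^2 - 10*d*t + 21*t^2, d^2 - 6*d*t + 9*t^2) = -d + 3*t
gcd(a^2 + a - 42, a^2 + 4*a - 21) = a + 7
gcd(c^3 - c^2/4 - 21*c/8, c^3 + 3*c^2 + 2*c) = c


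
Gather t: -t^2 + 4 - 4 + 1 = 1 - t^2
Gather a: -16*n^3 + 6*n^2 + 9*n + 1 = -16*n^3 + 6*n^2 + 9*n + 1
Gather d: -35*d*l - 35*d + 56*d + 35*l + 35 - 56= d*(21 - 35*l) + 35*l - 21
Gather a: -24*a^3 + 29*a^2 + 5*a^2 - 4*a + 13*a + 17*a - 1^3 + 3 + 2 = -24*a^3 + 34*a^2 + 26*a + 4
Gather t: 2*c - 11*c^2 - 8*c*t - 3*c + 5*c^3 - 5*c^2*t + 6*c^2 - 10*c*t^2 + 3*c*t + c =5*c^3 - 5*c^2 - 10*c*t^2 + t*(-5*c^2 - 5*c)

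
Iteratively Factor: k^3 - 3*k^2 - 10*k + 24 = (k - 2)*(k^2 - k - 12) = (k - 2)*(k + 3)*(k - 4)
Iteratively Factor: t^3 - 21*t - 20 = (t + 1)*(t^2 - t - 20) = (t - 5)*(t + 1)*(t + 4)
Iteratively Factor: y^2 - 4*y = (y - 4)*(y)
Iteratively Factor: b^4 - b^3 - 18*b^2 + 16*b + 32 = (b + 4)*(b^3 - 5*b^2 + 2*b + 8) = (b - 4)*(b + 4)*(b^2 - b - 2) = (b - 4)*(b - 2)*(b + 4)*(b + 1)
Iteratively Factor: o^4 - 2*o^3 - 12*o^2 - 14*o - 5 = (o + 1)*(o^3 - 3*o^2 - 9*o - 5) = (o + 1)^2*(o^2 - 4*o - 5) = (o - 5)*(o + 1)^2*(o + 1)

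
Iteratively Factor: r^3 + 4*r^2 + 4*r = (r + 2)*(r^2 + 2*r) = r*(r + 2)*(r + 2)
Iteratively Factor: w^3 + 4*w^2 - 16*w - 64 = (w + 4)*(w^2 - 16) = (w - 4)*(w + 4)*(w + 4)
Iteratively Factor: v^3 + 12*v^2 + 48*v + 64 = (v + 4)*(v^2 + 8*v + 16) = (v + 4)^2*(v + 4)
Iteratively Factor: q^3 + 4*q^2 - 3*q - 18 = (q - 2)*(q^2 + 6*q + 9) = (q - 2)*(q + 3)*(q + 3)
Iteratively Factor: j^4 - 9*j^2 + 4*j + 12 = (j + 1)*(j^3 - j^2 - 8*j + 12) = (j - 2)*(j + 1)*(j^2 + j - 6) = (j - 2)*(j + 1)*(j + 3)*(j - 2)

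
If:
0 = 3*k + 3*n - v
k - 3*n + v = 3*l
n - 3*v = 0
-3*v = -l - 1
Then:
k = -24/59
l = -32/59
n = 27/59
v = 9/59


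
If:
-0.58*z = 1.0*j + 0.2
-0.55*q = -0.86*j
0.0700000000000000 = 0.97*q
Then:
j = 0.05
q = 0.07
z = -0.42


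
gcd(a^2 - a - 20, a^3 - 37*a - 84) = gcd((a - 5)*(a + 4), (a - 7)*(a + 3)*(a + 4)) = a + 4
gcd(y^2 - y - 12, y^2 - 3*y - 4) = y - 4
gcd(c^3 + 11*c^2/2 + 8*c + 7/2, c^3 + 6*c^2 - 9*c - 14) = c + 1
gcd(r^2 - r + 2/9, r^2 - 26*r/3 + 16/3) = r - 2/3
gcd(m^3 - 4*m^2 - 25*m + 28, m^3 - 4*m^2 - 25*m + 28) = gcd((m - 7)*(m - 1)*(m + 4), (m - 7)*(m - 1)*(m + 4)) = m^3 - 4*m^2 - 25*m + 28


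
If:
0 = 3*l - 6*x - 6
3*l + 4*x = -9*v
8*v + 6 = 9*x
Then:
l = 334/161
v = -114/161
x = 6/161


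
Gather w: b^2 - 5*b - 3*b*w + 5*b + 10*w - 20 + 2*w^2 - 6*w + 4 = b^2 + 2*w^2 + w*(4 - 3*b) - 16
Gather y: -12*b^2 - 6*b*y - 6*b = -12*b^2 - 6*b*y - 6*b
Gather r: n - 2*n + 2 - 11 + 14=5 - n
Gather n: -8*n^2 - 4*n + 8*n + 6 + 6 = -8*n^2 + 4*n + 12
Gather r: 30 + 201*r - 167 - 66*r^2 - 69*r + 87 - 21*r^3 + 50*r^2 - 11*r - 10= -21*r^3 - 16*r^2 + 121*r - 60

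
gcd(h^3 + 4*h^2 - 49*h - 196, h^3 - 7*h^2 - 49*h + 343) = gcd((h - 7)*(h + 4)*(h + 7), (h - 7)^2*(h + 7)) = h^2 - 49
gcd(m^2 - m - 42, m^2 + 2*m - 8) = 1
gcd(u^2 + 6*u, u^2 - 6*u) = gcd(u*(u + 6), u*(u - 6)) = u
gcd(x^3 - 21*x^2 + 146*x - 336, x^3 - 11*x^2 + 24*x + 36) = x - 6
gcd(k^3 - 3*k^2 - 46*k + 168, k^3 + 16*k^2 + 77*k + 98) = k + 7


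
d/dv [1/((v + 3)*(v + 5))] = 2*(-v - 4)/(v^4 + 16*v^3 + 94*v^2 + 240*v + 225)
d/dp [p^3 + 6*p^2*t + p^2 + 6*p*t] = 3*p^2 + 12*p*t + 2*p + 6*t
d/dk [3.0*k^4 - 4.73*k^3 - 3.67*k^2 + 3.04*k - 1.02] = 12.0*k^3 - 14.19*k^2 - 7.34*k + 3.04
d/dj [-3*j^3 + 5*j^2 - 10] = j*(10 - 9*j)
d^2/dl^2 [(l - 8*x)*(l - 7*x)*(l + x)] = 6*l - 28*x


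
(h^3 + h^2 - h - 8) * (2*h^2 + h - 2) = 2*h^5 + 3*h^4 - 3*h^3 - 19*h^2 - 6*h + 16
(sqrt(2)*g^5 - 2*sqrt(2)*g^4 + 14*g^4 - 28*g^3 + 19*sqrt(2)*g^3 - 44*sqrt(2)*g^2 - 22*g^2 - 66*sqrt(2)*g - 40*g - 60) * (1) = sqrt(2)*g^5 - 2*sqrt(2)*g^4 + 14*g^4 - 28*g^3 + 19*sqrt(2)*g^3 - 44*sqrt(2)*g^2 - 22*g^2 - 66*sqrt(2)*g - 40*g - 60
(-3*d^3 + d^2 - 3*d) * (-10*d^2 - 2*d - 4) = 30*d^5 - 4*d^4 + 40*d^3 + 2*d^2 + 12*d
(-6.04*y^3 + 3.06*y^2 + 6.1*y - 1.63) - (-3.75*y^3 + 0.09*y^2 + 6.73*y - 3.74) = -2.29*y^3 + 2.97*y^2 - 0.630000000000001*y + 2.11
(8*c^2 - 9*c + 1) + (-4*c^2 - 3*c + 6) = 4*c^2 - 12*c + 7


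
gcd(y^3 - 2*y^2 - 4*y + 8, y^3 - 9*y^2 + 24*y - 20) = y^2 - 4*y + 4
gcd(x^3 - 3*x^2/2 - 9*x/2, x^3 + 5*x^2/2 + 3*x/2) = x^2 + 3*x/2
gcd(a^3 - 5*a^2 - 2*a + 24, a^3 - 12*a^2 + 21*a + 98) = a + 2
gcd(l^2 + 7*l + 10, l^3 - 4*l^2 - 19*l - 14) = l + 2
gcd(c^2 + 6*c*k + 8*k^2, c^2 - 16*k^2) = c + 4*k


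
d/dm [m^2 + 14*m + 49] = 2*m + 14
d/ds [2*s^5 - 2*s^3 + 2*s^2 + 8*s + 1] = 10*s^4 - 6*s^2 + 4*s + 8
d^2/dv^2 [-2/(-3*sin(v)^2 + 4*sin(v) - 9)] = 4*(-18*sin(v)^4 + 18*sin(v)^3 + 73*sin(v)^2 - 54*sin(v) - 11)/(3*sin(v)^2 - 4*sin(v) + 9)^3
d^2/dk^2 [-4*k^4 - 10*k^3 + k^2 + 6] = -48*k^2 - 60*k + 2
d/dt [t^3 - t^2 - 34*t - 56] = 3*t^2 - 2*t - 34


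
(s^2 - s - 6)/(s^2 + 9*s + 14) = (s - 3)/(s + 7)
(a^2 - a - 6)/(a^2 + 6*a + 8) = (a - 3)/(a + 4)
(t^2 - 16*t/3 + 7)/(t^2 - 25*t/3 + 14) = (t - 3)/(t - 6)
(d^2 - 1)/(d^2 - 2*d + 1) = (d + 1)/(d - 1)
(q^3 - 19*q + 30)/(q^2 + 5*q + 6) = (q^3 - 19*q + 30)/(q^2 + 5*q + 6)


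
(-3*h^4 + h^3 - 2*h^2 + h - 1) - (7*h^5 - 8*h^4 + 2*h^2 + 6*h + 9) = -7*h^5 + 5*h^4 + h^3 - 4*h^2 - 5*h - 10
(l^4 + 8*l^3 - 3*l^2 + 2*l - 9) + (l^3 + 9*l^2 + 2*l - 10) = l^4 + 9*l^3 + 6*l^2 + 4*l - 19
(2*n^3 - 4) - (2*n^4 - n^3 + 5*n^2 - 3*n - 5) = -2*n^4 + 3*n^3 - 5*n^2 + 3*n + 1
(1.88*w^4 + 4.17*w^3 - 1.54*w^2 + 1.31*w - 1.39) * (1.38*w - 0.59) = 2.5944*w^5 + 4.6454*w^4 - 4.5855*w^3 + 2.7164*w^2 - 2.6911*w + 0.8201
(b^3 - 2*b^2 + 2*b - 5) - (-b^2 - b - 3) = b^3 - b^2 + 3*b - 2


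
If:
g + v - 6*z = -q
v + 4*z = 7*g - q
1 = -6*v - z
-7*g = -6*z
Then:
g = 0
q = 1/6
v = -1/6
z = 0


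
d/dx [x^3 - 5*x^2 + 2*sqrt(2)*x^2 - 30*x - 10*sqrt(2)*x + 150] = 3*x^2 - 10*x + 4*sqrt(2)*x - 30 - 10*sqrt(2)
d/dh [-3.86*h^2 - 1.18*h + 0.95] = -7.72*h - 1.18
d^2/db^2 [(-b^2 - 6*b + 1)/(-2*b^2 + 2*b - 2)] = (7*b^3 - 6*b^2 - 15*b + 7)/(b^6 - 3*b^5 + 6*b^4 - 7*b^3 + 6*b^2 - 3*b + 1)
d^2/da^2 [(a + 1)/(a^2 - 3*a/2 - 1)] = 4*((1 - 6*a)*(-2*a^2 + 3*a + 2) - (a + 1)*(4*a - 3)^2)/(-2*a^2 + 3*a + 2)^3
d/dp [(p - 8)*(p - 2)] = 2*p - 10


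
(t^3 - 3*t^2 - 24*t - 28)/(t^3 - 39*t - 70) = (t + 2)/(t + 5)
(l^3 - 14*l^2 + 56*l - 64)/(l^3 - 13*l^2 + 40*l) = (l^2 - 6*l + 8)/(l*(l - 5))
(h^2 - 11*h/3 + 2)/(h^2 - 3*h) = (h - 2/3)/h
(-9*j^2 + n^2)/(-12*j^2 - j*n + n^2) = (3*j - n)/(4*j - n)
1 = 1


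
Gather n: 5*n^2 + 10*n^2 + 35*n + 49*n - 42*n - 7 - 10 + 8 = 15*n^2 + 42*n - 9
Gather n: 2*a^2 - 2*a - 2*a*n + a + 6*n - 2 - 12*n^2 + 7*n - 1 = 2*a^2 - a - 12*n^2 + n*(13 - 2*a) - 3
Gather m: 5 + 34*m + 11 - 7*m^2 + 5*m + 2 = -7*m^2 + 39*m + 18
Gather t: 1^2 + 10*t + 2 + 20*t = 30*t + 3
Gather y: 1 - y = 1 - y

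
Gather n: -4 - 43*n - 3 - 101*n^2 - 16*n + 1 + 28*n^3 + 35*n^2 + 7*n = 28*n^3 - 66*n^2 - 52*n - 6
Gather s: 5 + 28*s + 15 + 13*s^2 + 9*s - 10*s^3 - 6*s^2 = -10*s^3 + 7*s^2 + 37*s + 20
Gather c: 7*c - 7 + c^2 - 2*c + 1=c^2 + 5*c - 6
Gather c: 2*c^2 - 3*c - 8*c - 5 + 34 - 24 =2*c^2 - 11*c + 5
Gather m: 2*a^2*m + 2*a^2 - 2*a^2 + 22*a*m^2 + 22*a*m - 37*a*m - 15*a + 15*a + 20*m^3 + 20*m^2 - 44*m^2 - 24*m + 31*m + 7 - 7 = 20*m^3 + m^2*(22*a - 24) + m*(2*a^2 - 15*a + 7)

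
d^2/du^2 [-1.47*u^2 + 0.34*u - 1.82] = -2.94000000000000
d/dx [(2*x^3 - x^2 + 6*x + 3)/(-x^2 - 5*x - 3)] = (-2*x^4 - 20*x^3 - 7*x^2 + 12*x - 3)/(x^4 + 10*x^3 + 31*x^2 + 30*x + 9)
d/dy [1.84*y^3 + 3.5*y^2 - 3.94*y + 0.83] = 5.52*y^2 + 7.0*y - 3.94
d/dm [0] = 0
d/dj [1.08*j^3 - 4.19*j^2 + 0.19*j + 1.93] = 3.24*j^2 - 8.38*j + 0.19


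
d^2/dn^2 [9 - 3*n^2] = -6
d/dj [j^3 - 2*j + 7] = 3*j^2 - 2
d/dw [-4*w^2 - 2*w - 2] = -8*w - 2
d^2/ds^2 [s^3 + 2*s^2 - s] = 6*s + 4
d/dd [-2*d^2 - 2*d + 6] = -4*d - 2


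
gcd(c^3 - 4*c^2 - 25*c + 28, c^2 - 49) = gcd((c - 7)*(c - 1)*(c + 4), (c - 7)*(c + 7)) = c - 7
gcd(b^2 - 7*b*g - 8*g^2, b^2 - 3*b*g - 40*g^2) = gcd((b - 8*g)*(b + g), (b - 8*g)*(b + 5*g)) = b - 8*g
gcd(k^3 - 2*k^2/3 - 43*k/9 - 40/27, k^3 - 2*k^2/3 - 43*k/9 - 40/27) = k^3 - 2*k^2/3 - 43*k/9 - 40/27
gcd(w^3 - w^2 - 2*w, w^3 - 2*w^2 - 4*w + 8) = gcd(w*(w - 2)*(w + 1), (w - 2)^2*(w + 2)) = w - 2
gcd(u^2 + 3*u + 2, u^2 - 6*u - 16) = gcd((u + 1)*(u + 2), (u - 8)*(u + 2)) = u + 2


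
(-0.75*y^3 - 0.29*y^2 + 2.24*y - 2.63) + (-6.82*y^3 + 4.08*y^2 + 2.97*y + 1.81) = -7.57*y^3 + 3.79*y^2 + 5.21*y - 0.82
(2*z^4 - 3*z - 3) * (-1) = -2*z^4 + 3*z + 3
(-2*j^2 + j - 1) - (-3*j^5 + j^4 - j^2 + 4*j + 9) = 3*j^5 - j^4 - j^2 - 3*j - 10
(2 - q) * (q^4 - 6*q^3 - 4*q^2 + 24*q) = -q^5 + 8*q^4 - 8*q^3 - 32*q^2 + 48*q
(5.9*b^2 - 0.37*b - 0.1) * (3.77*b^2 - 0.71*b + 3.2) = 22.243*b^4 - 5.5839*b^3 + 18.7657*b^2 - 1.113*b - 0.32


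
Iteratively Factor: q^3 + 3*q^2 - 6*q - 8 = (q + 1)*(q^2 + 2*q - 8) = (q + 1)*(q + 4)*(q - 2)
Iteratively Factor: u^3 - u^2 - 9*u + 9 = (u - 3)*(u^2 + 2*u - 3) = (u - 3)*(u - 1)*(u + 3)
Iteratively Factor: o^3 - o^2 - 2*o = (o + 1)*(o^2 - 2*o) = (o - 2)*(o + 1)*(o)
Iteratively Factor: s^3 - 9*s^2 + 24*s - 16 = (s - 1)*(s^2 - 8*s + 16) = (s - 4)*(s - 1)*(s - 4)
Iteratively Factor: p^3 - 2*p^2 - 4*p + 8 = (p - 2)*(p^2 - 4) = (p - 2)*(p + 2)*(p - 2)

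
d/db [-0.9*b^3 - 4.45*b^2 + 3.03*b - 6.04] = -2.7*b^2 - 8.9*b + 3.03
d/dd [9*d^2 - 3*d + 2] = 18*d - 3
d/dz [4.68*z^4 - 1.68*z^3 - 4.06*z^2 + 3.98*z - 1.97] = 18.72*z^3 - 5.04*z^2 - 8.12*z + 3.98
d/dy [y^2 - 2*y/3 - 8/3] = 2*y - 2/3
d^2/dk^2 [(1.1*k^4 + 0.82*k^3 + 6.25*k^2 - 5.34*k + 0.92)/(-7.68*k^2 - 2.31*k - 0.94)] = (-129.76128*k^6 - 117.08928*k^5 - 82.8649799999994*k^4 + 816.563676*k^3 - 77.2096559999998*k^2 - 333.579696*k - 30.770648)/(452.984832*k^6 + 408.748032*k^5 + 289.274112*k^4 + 112.384503*k^3 + 35.405946*k^2 + 6.123348*k + 0.830584)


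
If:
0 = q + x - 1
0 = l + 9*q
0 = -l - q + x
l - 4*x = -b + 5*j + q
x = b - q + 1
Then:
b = 0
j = -22/35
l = 9/7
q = -1/7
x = 8/7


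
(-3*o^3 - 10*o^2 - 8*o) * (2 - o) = 3*o^4 + 4*o^3 - 12*o^2 - 16*o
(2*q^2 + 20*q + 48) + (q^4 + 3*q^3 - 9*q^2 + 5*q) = q^4 + 3*q^3 - 7*q^2 + 25*q + 48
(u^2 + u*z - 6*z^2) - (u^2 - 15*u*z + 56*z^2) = 16*u*z - 62*z^2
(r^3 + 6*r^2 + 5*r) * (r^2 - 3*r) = r^5 + 3*r^4 - 13*r^3 - 15*r^2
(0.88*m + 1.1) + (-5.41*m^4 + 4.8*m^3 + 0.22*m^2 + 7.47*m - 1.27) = -5.41*m^4 + 4.8*m^3 + 0.22*m^2 + 8.35*m - 0.17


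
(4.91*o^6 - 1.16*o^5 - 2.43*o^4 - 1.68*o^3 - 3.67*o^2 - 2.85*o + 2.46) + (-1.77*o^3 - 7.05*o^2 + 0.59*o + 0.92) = 4.91*o^6 - 1.16*o^5 - 2.43*o^4 - 3.45*o^3 - 10.72*o^2 - 2.26*o + 3.38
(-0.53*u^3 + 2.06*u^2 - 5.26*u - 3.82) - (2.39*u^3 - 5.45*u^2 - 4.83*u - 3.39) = -2.92*u^3 + 7.51*u^2 - 0.43*u - 0.43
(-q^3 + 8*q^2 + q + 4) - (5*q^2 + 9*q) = -q^3 + 3*q^2 - 8*q + 4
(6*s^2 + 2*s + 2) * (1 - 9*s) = -54*s^3 - 12*s^2 - 16*s + 2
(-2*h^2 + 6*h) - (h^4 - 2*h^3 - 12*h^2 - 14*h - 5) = -h^4 + 2*h^3 + 10*h^2 + 20*h + 5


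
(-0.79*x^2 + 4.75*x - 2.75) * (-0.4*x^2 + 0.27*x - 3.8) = 0.316*x^4 - 2.1133*x^3 + 5.3845*x^2 - 18.7925*x + 10.45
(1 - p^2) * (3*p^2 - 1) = -3*p^4 + 4*p^2 - 1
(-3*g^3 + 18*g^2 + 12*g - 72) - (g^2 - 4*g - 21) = -3*g^3 + 17*g^2 + 16*g - 51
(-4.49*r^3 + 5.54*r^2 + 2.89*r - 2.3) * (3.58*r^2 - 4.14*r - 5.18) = -16.0742*r^5 + 38.4218*r^4 + 10.6688*r^3 - 48.8958*r^2 - 5.4482*r + 11.914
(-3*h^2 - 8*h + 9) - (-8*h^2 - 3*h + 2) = 5*h^2 - 5*h + 7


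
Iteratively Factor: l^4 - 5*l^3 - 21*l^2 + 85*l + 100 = (l - 5)*(l^3 - 21*l - 20) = (l - 5)*(l + 4)*(l^2 - 4*l - 5) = (l - 5)*(l + 1)*(l + 4)*(l - 5)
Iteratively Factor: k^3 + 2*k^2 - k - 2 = (k + 2)*(k^2 - 1) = (k + 1)*(k + 2)*(k - 1)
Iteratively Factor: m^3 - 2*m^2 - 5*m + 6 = (m - 1)*(m^2 - m - 6) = (m - 1)*(m + 2)*(m - 3)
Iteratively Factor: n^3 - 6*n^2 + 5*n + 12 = (n - 3)*(n^2 - 3*n - 4) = (n - 3)*(n + 1)*(n - 4)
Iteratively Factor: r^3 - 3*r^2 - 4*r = (r - 4)*(r^2 + r) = r*(r - 4)*(r + 1)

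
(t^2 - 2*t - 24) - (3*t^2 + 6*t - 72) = -2*t^2 - 8*t + 48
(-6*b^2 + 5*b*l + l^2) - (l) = -6*b^2 + 5*b*l + l^2 - l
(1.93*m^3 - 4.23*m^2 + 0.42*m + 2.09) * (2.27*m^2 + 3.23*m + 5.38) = 4.3811*m^5 - 3.3682*m^4 - 2.3261*m^3 - 16.6565*m^2 + 9.0103*m + 11.2442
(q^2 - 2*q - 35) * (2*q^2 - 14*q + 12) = 2*q^4 - 18*q^3 - 30*q^2 + 466*q - 420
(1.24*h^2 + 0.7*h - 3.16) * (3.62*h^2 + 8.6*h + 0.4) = 4.4888*h^4 + 13.198*h^3 - 4.9232*h^2 - 26.896*h - 1.264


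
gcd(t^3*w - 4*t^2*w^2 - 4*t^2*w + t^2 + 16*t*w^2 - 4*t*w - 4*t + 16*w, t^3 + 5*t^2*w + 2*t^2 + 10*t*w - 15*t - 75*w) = 1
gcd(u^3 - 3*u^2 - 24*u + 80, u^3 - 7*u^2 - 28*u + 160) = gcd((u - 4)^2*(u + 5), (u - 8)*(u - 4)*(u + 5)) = u^2 + u - 20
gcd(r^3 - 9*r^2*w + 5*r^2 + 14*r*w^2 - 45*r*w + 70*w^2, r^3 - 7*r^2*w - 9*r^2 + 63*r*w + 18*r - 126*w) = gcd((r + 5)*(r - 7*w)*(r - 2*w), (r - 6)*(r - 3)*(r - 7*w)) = r - 7*w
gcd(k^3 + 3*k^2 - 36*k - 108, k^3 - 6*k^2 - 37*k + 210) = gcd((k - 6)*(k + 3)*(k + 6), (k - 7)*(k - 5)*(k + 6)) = k + 6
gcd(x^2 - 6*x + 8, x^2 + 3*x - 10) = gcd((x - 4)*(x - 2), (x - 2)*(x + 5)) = x - 2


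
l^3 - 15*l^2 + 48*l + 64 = (l - 8)^2*(l + 1)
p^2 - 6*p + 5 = (p - 5)*(p - 1)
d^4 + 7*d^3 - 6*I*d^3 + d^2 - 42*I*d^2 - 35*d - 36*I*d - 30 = (d + 1)*(d + 6)*(d - 5*I)*(d - I)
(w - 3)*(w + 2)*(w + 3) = w^3 + 2*w^2 - 9*w - 18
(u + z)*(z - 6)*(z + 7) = u*z^2 + u*z - 42*u + z^3 + z^2 - 42*z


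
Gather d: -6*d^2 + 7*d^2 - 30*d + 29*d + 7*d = d^2 + 6*d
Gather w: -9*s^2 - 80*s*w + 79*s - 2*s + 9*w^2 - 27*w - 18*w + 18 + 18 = -9*s^2 + 77*s + 9*w^2 + w*(-80*s - 45) + 36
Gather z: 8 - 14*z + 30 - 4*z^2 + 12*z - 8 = -4*z^2 - 2*z + 30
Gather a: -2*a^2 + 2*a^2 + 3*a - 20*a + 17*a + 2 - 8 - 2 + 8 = 0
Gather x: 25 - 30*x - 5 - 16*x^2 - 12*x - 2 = -16*x^2 - 42*x + 18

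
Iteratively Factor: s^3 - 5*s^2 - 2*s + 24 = (s - 3)*(s^2 - 2*s - 8) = (s - 3)*(s + 2)*(s - 4)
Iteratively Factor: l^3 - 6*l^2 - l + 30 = (l - 3)*(l^2 - 3*l - 10) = (l - 5)*(l - 3)*(l + 2)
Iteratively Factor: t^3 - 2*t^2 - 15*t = (t + 3)*(t^2 - 5*t) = t*(t + 3)*(t - 5)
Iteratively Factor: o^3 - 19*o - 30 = (o + 2)*(o^2 - 2*o - 15) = (o - 5)*(o + 2)*(o + 3)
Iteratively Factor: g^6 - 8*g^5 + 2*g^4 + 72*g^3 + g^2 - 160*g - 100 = (g + 1)*(g^5 - 9*g^4 + 11*g^3 + 61*g^2 - 60*g - 100) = (g - 5)*(g + 1)*(g^4 - 4*g^3 - 9*g^2 + 16*g + 20) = (g - 5)*(g + 1)^2*(g^3 - 5*g^2 - 4*g + 20) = (g - 5)^2*(g + 1)^2*(g^2 - 4) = (g - 5)^2*(g + 1)^2*(g + 2)*(g - 2)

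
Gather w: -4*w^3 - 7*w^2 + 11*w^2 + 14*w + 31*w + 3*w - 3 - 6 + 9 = -4*w^3 + 4*w^2 + 48*w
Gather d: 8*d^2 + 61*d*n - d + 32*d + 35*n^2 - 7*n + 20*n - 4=8*d^2 + d*(61*n + 31) + 35*n^2 + 13*n - 4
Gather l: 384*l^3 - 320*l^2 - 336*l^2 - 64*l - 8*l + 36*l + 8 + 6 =384*l^3 - 656*l^2 - 36*l + 14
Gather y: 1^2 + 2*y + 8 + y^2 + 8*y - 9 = y^2 + 10*y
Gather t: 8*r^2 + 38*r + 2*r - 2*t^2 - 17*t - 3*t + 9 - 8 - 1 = 8*r^2 + 40*r - 2*t^2 - 20*t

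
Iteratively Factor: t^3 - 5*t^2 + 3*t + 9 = (t - 3)*(t^2 - 2*t - 3) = (t - 3)^2*(t + 1)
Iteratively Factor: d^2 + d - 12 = (d - 3)*(d + 4)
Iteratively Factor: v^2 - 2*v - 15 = (v - 5)*(v + 3)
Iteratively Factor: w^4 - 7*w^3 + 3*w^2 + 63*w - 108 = (w - 3)*(w^3 - 4*w^2 - 9*w + 36) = (w - 3)^2*(w^2 - w - 12) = (w - 4)*(w - 3)^2*(w + 3)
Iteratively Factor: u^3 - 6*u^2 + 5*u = (u - 1)*(u^2 - 5*u) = (u - 5)*(u - 1)*(u)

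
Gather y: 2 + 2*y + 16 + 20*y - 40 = 22*y - 22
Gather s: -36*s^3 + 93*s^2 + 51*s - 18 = -36*s^3 + 93*s^2 + 51*s - 18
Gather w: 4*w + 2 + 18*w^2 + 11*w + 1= 18*w^2 + 15*w + 3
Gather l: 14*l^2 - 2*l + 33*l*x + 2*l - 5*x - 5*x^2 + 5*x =14*l^2 + 33*l*x - 5*x^2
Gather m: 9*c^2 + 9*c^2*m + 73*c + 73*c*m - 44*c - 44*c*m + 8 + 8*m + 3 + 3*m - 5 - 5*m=9*c^2 + 29*c + m*(9*c^2 + 29*c + 6) + 6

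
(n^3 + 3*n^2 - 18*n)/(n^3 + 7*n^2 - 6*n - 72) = n/(n + 4)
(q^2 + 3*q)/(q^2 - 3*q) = (q + 3)/(q - 3)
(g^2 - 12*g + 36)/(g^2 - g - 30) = (g - 6)/(g + 5)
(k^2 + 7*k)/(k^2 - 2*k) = (k + 7)/(k - 2)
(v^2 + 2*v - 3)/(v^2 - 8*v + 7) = (v + 3)/(v - 7)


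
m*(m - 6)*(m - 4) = m^3 - 10*m^2 + 24*m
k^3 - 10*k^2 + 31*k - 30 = (k - 5)*(k - 3)*(k - 2)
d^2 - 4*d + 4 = (d - 2)^2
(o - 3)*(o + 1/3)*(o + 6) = o^3 + 10*o^2/3 - 17*o - 6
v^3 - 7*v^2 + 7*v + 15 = (v - 5)*(v - 3)*(v + 1)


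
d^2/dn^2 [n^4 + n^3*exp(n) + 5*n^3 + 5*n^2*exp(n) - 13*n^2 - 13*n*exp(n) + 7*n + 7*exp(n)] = n^3*exp(n) + 11*n^2*exp(n) + 12*n^2 + 13*n*exp(n) + 30*n - 9*exp(n) - 26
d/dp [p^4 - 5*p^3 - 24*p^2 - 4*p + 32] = 4*p^3 - 15*p^2 - 48*p - 4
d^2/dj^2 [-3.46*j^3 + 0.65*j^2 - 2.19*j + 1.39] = 1.3 - 20.76*j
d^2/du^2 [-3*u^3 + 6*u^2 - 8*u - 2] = 12 - 18*u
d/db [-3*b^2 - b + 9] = -6*b - 1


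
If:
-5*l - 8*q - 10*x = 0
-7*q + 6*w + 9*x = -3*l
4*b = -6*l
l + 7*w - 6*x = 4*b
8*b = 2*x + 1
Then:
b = 1923/15230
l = -641/7615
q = 141/3046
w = 674/7615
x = 77/15230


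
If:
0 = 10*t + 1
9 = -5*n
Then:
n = -9/5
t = -1/10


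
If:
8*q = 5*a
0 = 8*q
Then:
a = 0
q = 0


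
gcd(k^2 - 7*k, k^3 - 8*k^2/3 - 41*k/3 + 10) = 1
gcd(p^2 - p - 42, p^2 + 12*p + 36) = p + 6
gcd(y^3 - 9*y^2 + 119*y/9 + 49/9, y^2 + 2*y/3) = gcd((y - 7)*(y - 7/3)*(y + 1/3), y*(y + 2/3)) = 1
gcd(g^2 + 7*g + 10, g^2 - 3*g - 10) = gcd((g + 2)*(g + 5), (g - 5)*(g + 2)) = g + 2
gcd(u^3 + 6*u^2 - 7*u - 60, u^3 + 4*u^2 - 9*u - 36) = u^2 + u - 12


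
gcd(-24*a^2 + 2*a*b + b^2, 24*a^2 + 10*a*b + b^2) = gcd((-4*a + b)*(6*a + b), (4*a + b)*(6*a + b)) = 6*a + b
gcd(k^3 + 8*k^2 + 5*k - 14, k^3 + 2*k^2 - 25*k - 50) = k + 2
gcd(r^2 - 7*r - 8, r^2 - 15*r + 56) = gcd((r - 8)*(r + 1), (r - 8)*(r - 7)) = r - 8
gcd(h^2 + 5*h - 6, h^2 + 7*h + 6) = h + 6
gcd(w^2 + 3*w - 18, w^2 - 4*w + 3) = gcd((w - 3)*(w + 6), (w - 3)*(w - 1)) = w - 3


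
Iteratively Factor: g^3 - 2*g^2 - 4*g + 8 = (g - 2)*(g^2 - 4) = (g - 2)*(g + 2)*(g - 2)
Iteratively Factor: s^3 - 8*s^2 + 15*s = (s - 5)*(s^2 - 3*s) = (s - 5)*(s - 3)*(s)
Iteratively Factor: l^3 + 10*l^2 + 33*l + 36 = (l + 4)*(l^2 + 6*l + 9) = (l + 3)*(l + 4)*(l + 3)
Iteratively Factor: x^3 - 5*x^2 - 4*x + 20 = (x - 2)*(x^2 - 3*x - 10) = (x - 5)*(x - 2)*(x + 2)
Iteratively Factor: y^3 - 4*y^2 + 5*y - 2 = (y - 1)*(y^2 - 3*y + 2) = (y - 2)*(y - 1)*(y - 1)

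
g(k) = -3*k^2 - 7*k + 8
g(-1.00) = 12.00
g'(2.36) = -21.16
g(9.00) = -298.00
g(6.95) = -185.56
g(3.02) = -40.50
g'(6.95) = -48.70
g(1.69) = -12.40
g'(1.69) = -17.14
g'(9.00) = -61.00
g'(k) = -6*k - 7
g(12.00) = -508.00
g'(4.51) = -34.06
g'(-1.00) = -1.00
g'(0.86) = -12.16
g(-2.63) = 5.66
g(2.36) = -25.23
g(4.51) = -84.59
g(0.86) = -0.24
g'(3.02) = -25.12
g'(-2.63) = 8.78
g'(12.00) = -79.00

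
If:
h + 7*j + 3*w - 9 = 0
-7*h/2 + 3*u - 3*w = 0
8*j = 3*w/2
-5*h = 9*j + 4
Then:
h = -173/106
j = 49/106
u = 119/212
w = 392/159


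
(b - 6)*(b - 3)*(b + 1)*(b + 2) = b^4 - 6*b^3 - 7*b^2 + 36*b + 36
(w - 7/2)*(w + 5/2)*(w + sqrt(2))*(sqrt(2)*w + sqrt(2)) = sqrt(2)*w^4 + 2*w^3 - 39*sqrt(2)*w^2/4 - 39*w/2 - 35*sqrt(2)*w/4 - 35/2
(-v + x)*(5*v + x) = -5*v^2 + 4*v*x + x^2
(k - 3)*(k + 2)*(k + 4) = k^3 + 3*k^2 - 10*k - 24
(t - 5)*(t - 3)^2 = t^3 - 11*t^2 + 39*t - 45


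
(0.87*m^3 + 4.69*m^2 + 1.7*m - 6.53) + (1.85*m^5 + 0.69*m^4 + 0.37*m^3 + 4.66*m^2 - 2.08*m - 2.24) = 1.85*m^5 + 0.69*m^4 + 1.24*m^3 + 9.35*m^2 - 0.38*m - 8.77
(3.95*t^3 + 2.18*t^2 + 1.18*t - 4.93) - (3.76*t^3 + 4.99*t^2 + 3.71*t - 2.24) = 0.19*t^3 - 2.81*t^2 - 2.53*t - 2.69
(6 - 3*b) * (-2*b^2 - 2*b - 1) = 6*b^3 - 6*b^2 - 9*b - 6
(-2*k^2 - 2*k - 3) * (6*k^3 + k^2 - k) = -12*k^5 - 14*k^4 - 18*k^3 - k^2 + 3*k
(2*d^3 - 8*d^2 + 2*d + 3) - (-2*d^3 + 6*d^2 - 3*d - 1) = 4*d^3 - 14*d^2 + 5*d + 4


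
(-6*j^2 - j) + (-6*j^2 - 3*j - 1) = -12*j^2 - 4*j - 1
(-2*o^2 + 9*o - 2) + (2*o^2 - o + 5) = 8*o + 3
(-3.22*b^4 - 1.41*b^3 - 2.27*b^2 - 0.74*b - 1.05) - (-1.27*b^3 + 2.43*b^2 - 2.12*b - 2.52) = -3.22*b^4 - 0.14*b^3 - 4.7*b^2 + 1.38*b + 1.47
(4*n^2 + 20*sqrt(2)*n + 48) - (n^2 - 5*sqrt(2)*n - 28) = 3*n^2 + 25*sqrt(2)*n + 76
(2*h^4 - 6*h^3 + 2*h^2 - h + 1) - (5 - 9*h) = 2*h^4 - 6*h^3 + 2*h^2 + 8*h - 4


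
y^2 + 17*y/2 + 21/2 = (y + 3/2)*(y + 7)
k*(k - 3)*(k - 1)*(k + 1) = k^4 - 3*k^3 - k^2 + 3*k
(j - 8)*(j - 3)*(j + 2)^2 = j^4 - 7*j^3 - 16*j^2 + 52*j + 96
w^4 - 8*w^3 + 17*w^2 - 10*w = w*(w - 5)*(w - 2)*(w - 1)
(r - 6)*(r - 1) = r^2 - 7*r + 6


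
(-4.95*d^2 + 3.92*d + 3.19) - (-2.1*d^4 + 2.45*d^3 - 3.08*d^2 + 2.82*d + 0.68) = 2.1*d^4 - 2.45*d^3 - 1.87*d^2 + 1.1*d + 2.51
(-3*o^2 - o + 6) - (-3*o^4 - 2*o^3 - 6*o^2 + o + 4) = 3*o^4 + 2*o^3 + 3*o^2 - 2*o + 2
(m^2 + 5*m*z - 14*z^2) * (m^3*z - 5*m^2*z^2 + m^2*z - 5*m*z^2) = m^5*z + m^4*z - 39*m^3*z^3 + 70*m^2*z^4 - 39*m^2*z^3 + 70*m*z^4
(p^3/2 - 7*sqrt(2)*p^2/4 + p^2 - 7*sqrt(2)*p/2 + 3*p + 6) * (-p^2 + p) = -p^5/2 - p^4/2 + 7*sqrt(2)*p^4/4 - 2*p^3 + 7*sqrt(2)*p^3/4 - 7*sqrt(2)*p^2/2 - 3*p^2 + 6*p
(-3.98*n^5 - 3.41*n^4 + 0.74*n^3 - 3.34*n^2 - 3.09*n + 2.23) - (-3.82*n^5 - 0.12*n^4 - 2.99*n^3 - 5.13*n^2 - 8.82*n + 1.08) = -0.16*n^5 - 3.29*n^4 + 3.73*n^3 + 1.79*n^2 + 5.73*n + 1.15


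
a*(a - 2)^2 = a^3 - 4*a^2 + 4*a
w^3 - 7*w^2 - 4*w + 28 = (w - 7)*(w - 2)*(w + 2)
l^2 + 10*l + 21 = (l + 3)*(l + 7)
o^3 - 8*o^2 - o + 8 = (o - 8)*(o - 1)*(o + 1)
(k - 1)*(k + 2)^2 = k^3 + 3*k^2 - 4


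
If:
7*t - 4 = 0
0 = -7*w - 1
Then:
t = 4/7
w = -1/7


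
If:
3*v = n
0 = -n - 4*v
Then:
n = 0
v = 0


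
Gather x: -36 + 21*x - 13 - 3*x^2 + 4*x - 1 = -3*x^2 + 25*x - 50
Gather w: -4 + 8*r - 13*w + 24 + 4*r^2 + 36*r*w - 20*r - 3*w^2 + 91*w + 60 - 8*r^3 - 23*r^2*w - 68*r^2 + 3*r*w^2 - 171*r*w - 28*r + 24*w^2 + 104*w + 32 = -8*r^3 - 64*r^2 - 40*r + w^2*(3*r + 21) + w*(-23*r^2 - 135*r + 182) + 112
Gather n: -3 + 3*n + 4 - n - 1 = 2*n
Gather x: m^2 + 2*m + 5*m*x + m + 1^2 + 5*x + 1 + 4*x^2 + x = m^2 + 3*m + 4*x^2 + x*(5*m + 6) + 2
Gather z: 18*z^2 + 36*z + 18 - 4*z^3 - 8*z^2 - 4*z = -4*z^3 + 10*z^2 + 32*z + 18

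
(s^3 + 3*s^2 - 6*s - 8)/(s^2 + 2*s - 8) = s + 1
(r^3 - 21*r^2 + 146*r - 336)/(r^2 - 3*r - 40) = (r^2 - 13*r + 42)/(r + 5)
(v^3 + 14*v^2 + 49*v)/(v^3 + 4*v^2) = (v^2 + 14*v + 49)/(v*(v + 4))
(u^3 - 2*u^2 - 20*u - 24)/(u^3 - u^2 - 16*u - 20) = (u - 6)/(u - 5)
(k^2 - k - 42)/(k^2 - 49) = (k + 6)/(k + 7)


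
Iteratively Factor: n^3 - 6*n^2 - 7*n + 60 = (n - 5)*(n^2 - n - 12) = (n - 5)*(n + 3)*(n - 4)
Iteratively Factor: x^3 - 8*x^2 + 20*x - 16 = (x - 2)*(x^2 - 6*x + 8) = (x - 4)*(x - 2)*(x - 2)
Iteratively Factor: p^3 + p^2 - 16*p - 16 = (p + 1)*(p^2 - 16) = (p - 4)*(p + 1)*(p + 4)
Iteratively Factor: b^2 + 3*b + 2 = (b + 2)*(b + 1)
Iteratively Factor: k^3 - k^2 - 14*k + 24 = (k - 2)*(k^2 + k - 12) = (k - 3)*(k - 2)*(k + 4)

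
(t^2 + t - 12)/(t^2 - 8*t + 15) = (t + 4)/(t - 5)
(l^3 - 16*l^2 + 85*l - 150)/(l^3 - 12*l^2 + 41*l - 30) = (l - 5)/(l - 1)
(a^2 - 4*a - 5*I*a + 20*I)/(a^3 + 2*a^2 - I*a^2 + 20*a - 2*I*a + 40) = (a - 4)/(a^2 + a*(2 + 4*I) + 8*I)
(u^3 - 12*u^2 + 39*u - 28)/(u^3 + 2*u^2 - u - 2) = (u^2 - 11*u + 28)/(u^2 + 3*u + 2)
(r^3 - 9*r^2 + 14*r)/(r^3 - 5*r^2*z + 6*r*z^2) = (r^2 - 9*r + 14)/(r^2 - 5*r*z + 6*z^2)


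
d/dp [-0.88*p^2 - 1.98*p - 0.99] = -1.76*p - 1.98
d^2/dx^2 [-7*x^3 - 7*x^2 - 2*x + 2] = -42*x - 14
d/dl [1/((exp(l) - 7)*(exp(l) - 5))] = 2*(6 - exp(l))*exp(l)/(exp(4*l) - 24*exp(3*l) + 214*exp(2*l) - 840*exp(l) + 1225)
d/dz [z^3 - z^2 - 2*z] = 3*z^2 - 2*z - 2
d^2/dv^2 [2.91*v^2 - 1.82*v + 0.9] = 5.82000000000000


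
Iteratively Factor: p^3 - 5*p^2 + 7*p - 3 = (p - 3)*(p^2 - 2*p + 1) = (p - 3)*(p - 1)*(p - 1)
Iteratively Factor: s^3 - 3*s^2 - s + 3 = (s - 3)*(s^2 - 1) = (s - 3)*(s + 1)*(s - 1)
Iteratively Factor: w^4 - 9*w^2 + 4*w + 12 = (w - 2)*(w^3 + 2*w^2 - 5*w - 6) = (w - 2)*(w + 3)*(w^2 - w - 2) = (w - 2)^2*(w + 3)*(w + 1)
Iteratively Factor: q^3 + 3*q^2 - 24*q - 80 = (q + 4)*(q^2 - q - 20) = (q - 5)*(q + 4)*(q + 4)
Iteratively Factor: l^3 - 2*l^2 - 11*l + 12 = (l - 1)*(l^2 - l - 12) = (l - 1)*(l + 3)*(l - 4)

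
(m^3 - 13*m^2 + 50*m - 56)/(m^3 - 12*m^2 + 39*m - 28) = (m - 2)/(m - 1)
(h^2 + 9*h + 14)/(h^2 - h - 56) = (h + 2)/(h - 8)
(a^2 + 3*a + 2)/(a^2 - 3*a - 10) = (a + 1)/(a - 5)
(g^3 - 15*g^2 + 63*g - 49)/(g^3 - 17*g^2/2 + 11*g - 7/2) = 2*(g - 7)/(2*g - 1)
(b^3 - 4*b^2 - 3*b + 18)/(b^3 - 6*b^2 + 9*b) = (b + 2)/b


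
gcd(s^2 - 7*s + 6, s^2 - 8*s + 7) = s - 1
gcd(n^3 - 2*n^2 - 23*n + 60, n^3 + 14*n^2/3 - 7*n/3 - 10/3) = n + 5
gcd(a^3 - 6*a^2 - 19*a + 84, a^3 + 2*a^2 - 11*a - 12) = a^2 + a - 12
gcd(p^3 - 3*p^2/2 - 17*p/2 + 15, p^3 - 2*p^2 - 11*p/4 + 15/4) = p - 5/2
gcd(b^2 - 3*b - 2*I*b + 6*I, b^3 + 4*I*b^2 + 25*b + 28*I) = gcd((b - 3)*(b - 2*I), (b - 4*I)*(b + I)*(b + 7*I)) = 1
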